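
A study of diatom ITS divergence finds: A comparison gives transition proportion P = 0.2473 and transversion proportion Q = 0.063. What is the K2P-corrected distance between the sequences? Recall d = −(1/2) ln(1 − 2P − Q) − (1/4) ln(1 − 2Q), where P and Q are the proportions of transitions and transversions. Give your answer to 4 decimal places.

Under the Kimura two-parameter model, d = −½ ln(1 − 2P − Q) − ¼ ln(1 − 2Q).
1 − 2P − Q = 0.4424, giving −½ ln(0.4424) = 0.407770.
1 − 2Q = 0.874, giving −¼ ln(0.874) = 0.033669.
d = 0.407770 + 0.033669 = 0.441439.

0.4414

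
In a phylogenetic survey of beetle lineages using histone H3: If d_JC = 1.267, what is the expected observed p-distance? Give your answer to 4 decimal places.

0.6115

p = (3/4)(1 − e^(−4d/3)) = 0.75 × (1 − e^(-1.689333)) = 0.75 × (1 − 0.184643) = 0.611518.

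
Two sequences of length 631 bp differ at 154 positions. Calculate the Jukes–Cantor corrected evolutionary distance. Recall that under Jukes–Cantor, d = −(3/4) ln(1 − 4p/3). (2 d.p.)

p = 154/631 ≈ 0.244057.
d = −(3/4) ln(1 − 4p/3) = −0.75 ln(1 − 0.325409) = −0.75 ln(0.674591)
  = −0.75 × (-0.393649) = 0.295237 substitutions/site.

0.30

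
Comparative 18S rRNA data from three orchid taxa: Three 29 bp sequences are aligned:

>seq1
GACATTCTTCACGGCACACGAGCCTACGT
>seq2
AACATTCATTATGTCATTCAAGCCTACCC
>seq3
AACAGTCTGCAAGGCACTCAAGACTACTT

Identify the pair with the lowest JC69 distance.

seq1 and seq3

seq1–seq2: 10/29 differ, p = 0.345, d = 0.462.
seq1–seq3: 8/29 differ, p = 0.276, d = 0.344.
seq2–seq3: 10/29 differ, p = 0.345, d = 0.462.
The smallest distance is between seq1 and seq3.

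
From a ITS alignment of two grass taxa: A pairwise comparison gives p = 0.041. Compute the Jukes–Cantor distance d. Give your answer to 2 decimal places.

d = −(3/4) ln(1 − 4p/3) = −0.75 ln(1 − 0.054667) = −0.75 ln(0.945333)
  = −0.75 × (-0.056218) = 0.042164 substitutions/site.

0.04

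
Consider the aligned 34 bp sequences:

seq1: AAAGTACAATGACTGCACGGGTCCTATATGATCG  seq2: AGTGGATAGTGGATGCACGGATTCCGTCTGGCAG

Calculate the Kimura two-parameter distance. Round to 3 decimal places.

Of 34 sites, 10 differences are transitions and 5 are transversions, so P = 10/34 ≈ 0.294118 and Q = 5/34 ≈ 0.147059.
Under the Kimura two-parameter model, d = −½ ln(1 − 2P − Q) − ¼ ln(1 − 2Q).
1 − 2P − Q = 0.264705, giving −½ ln(0.264705) = 0.664570.
1 − 2Q = 0.705882, giving −¼ ln(0.705882) = 0.087077.
d = 0.664570 + 0.087077 = 0.751647.

0.752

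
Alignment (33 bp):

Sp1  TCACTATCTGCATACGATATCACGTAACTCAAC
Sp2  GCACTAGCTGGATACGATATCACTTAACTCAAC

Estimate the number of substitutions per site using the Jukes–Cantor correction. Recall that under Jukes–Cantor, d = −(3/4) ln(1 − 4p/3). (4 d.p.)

0.1322

The sequences differ at 4 of 33 sites (1, 7, 11, 24), so p = 4/33 ≈ 0.121212.
d = −(3/4) ln(1 − 4p/3) = −0.75 ln(1 − 0.161616) = −0.75 ln(0.838384)
  = −0.75 × (-0.176279) = 0.132209 substitutions/site.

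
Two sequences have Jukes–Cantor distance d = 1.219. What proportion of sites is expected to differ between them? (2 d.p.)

0.60

p = (3/4)(1 − e^(−4d/3)) = 0.75 × (1 − e^(-1.625333)) = 0.75 × (1 − 0.196846) = 0.602366.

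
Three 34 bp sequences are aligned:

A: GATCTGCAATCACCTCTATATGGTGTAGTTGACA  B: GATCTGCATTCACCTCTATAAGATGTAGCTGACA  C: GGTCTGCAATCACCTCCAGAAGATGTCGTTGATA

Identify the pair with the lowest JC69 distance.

A and B

A–B: 4/34 differ, p = 0.118, d = 0.128.
A–C: 7/34 differ, p = 0.206, d = 0.241.
B–C: 7/34 differ, p = 0.206, d = 0.241.
The smallest distance is between A and B.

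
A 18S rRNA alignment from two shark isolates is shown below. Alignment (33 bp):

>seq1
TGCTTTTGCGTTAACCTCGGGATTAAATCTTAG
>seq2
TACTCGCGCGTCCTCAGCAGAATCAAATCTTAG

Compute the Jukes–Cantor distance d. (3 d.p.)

The sequences differ at 12 of 33 sites, so p = 12/33 ≈ 0.363636.
d = −(3/4) ln(1 − 4p/3) = −0.75 ln(1 − 0.484848) = −0.75 ln(0.515152)
  = −0.75 × (-0.663293) = 0.497470 substitutions/site.

0.497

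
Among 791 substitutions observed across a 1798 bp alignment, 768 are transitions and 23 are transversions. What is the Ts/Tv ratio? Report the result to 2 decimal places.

R = 768/23 = 33.391304… ≈ 33.39 (to 2 d.p.).

33.39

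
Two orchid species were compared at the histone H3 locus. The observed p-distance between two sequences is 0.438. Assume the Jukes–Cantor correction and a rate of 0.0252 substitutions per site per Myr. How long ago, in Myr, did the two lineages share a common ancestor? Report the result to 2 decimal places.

d = −(3/4) ln(1 − 4p/3) = −0.75 ln(1 − 0.584) = −0.75 ln(0.416)
  = −0.75 × (-0.877070) = 0.657803 substitutions/site.
Under a molecular clock d = 2μt, so t = d/(2μ) = 0.657803 / (2 × 0.0252) = 13.05 Myr.

13.05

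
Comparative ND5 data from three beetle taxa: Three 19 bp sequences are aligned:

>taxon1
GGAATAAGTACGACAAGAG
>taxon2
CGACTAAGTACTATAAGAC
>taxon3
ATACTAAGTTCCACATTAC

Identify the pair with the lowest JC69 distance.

taxon1 and taxon2

taxon1–taxon2: 5/19 differ, p = 0.263, d = 0.324.
taxon1–taxon3: 8/19 differ, p = 0.421, d = 0.618.
taxon2–taxon3: 7/19 differ, p = 0.368, d = 0.507.
The smallest distance is between taxon1 and taxon2.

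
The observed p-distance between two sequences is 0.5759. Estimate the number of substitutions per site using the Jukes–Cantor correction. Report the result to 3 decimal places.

1.095

d = −(3/4) ln(1 − 4p/3) = −0.75 ln(1 − 0.767867) = −0.75 ln(0.232133)
  = −0.75 × (-1.460445) = 1.095334 substitutions/site.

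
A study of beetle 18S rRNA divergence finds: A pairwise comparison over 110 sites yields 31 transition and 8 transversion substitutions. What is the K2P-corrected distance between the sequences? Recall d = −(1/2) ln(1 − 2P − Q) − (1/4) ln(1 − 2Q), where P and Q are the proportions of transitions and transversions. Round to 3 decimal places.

0.545

P = 31/110 ≈ 0.281818 and Q = 8/110 ≈ 0.072727.
Under the Kimura two-parameter model, d = −½ ln(1 − 2P − Q) − ¼ ln(1 − 2Q).
1 − 2P − Q = 0.363637, giving −½ ln(0.363637) = 0.505800.
1 − 2Q = 0.854546, giving −¼ ln(0.854546) = 0.039296.
d = 0.505800 + 0.039296 = 0.545096.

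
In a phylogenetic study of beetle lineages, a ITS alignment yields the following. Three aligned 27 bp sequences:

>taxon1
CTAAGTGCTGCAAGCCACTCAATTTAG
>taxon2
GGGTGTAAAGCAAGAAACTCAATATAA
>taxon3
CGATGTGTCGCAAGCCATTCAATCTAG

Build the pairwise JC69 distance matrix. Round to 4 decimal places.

taxon1–taxon2: 11/27 sites differ → p ≈ 0.407407, d = −0.75 ln(1 − 0.543209) = 0.587647 ≈ 0.5876.
taxon1–taxon3: 6/27 sites differ → p ≈ 0.222222, d = −0.75 ln(1 − 0.296296) = 0.263548 ≈ 0.2635.
taxon2–taxon3: 10/27 sites differ → p ≈ 0.37037, d = −0.75 ln(1 − 0.493827) = 0.510658 ≈ 0.5107.

d(taxon1,taxon2) = 0.5876, d(taxon1,taxon3) = 0.2635, d(taxon2,taxon3) = 0.5107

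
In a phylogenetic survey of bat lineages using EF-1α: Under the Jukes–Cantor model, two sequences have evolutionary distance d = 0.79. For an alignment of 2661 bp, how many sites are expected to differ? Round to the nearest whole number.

Invert JC69: p = (3/4)(1 − e^(−4d/3)) = 0.75 × (1 − e^(-1.053333)) = 0.75 × (1 − 0.348773) = 0.488420.
Expected differing sites = pL ≈ 0.488420 × 2661 = 1299.68562 ≈ 1300.

1300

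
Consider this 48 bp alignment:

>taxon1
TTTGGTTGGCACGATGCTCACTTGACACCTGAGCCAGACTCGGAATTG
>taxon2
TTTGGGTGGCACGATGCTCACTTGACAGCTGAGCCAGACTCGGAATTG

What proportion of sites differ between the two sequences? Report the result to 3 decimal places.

0.042

The sequences differ at 2 of 48 positions (sites 6, 28).
p = 2/48 = 0.041666… ≈ 0.042 (to 3 d.p.).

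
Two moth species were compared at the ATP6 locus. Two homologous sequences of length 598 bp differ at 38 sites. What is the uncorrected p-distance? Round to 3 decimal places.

p = 38/598 = 0.063545… ≈ 0.064 (to 3 d.p.).

0.064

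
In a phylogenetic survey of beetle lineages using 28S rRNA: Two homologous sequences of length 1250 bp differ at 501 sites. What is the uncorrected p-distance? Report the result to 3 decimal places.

p = 501/1250 = 0.4008 ≈ 0.401 (to 3 d.p.).

0.401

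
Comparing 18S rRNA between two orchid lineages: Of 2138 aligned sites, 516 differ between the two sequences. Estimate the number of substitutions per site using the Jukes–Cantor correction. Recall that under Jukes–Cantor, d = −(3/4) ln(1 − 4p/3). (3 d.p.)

0.291

p = 516/2138 ≈ 0.241347.
d = −(3/4) ln(1 − 4p/3) = −0.75 ln(1 − 0.321796) = −0.75 ln(0.678204)
  = −0.75 × (-0.388307) = 0.291230 substitutions/site.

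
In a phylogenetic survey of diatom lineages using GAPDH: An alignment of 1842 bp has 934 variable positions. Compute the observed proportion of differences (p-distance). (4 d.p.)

0.5071

p = 934/1842 = 0.507057… ≈ 0.5071 (to 4 d.p.).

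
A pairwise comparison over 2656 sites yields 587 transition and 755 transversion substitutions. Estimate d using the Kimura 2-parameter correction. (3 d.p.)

0.858

P = 587/2656 ≈ 0.221009 and Q = 755/2656 ≈ 0.284262.
Under the Kimura two-parameter model, d = −½ ln(1 − 2P − Q) − ¼ ln(1 − 2Q).
1 − 2P − Q = 0.27372, giving −½ ln(0.27372) = 0.647825.
1 − 2Q = 0.431476, giving −¼ ln(0.431476) = 0.210136.
d = 0.647825 + 0.210136 = 0.857961.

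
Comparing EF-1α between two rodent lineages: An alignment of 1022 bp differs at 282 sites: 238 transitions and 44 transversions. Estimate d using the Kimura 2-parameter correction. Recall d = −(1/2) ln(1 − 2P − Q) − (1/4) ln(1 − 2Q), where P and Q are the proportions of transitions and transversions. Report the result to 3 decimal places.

0.378

P = 238/1022 ≈ 0.232877 and Q = 44/1022 ≈ 0.043053.
Under the Kimura two-parameter model, d = −½ ln(1 − 2P − Q) − ¼ ln(1 − 2Q).
1 − 2P − Q = 0.491193, giving −½ ln(0.491193) = 0.355459.
1 − 2Q = 0.913894, giving −¼ ln(0.913894) = 0.022510.
d = 0.355459 + 0.022510 = 0.377969.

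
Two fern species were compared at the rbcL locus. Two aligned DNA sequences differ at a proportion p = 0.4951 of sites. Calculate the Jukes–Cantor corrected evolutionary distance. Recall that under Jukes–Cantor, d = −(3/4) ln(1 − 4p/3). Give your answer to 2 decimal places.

d = −(3/4) ln(1 − 4p/3) = −0.75 ln(1 − 0.660133) = −0.75 ln(0.339867)
  = −0.75 × (-1.079201) = 0.809401 substitutions/site.

0.81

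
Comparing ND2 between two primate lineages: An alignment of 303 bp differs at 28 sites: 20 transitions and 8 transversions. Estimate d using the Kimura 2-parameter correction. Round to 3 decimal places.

P = 20/303 ≈ 0.066007 and Q = 8/303 ≈ 0.026403.
Under the Kimura two-parameter model, d = −½ ln(1 − 2P − Q) − ¼ ln(1 − 2Q).
1 − 2P − Q = 0.841583, giving −½ ln(0.841583) = 0.086235.
1 − 2Q = 0.947194, giving −¼ ln(0.947194) = 0.013563.
d = 0.086235 + 0.013563 = 0.099798.

0.100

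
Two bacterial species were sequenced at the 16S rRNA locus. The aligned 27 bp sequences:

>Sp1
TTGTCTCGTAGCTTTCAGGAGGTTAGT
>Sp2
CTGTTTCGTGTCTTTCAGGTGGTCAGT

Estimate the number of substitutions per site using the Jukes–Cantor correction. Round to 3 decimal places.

The sequences differ at 6 of 27 sites (1, 5, 10, 11, 20, 24), so p = 6/27 ≈ 0.222222.
d = −(3/4) ln(1 − 4p/3) = −0.75 ln(1 − 0.296296) = −0.75 ln(0.703704)
  = −0.75 × (-0.351397) = 0.263548 substitutions/site.

0.264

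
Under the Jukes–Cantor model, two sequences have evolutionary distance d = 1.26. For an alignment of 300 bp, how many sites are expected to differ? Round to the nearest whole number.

183

Invert JC69: p = (3/4)(1 − e^(−4d/3)) = 0.75 × (1 − e^(-1.68)) = 0.75 × (1 − 0.186374) = 0.610220.
Expected differing sites = pL ≈ 0.610220 × 300 = 183.066 ≈ 183.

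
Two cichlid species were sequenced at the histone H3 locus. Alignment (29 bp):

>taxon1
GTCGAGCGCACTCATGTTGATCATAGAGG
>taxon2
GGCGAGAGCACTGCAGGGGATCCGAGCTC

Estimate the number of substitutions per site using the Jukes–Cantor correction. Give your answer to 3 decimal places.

0.602

The sequences differ at 12 of 29 sites, so p = 12/29 ≈ 0.413793.
d = −(3/4) ln(1 − 4p/3) = −0.75 ln(1 − 0.551724) = −0.75 ln(0.448276)
  = −0.75 × (-0.802346) = 0.601760 substitutions/site.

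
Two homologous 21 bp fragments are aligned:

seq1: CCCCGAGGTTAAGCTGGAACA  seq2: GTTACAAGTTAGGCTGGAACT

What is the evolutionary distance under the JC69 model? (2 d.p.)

The sequences differ at 8 of 21 sites (1, 2, 3, 4, 5, 7, 12, 21), so p = 8/21 ≈ 0.380952.
d = −(3/4) ln(1 − 4p/3) = −0.75 ln(1 − 0.507936) = −0.75 ln(0.492064)
  = −0.75 × (-0.709146) = 0.531860 substitutions/site.

0.53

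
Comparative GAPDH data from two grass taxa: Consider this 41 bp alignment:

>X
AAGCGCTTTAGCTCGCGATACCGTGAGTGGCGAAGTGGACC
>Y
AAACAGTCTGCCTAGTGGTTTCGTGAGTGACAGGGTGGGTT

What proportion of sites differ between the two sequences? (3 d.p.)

The sequences differ at 18 of 41 positions.
p = 18/41 = 0.439024… ≈ 0.439 (to 3 d.p.).

0.439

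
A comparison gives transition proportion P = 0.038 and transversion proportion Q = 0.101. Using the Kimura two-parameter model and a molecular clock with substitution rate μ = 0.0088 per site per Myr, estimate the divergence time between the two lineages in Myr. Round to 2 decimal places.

Under the Kimura two-parameter model, d = −½ ln(1 − 2P − Q) − ¼ ln(1 − 2Q).
1 − 2P − Q = 0.823, giving −½ ln(0.823) = 0.097400.
1 − 2Q = 0.798, giving −¼ ln(0.798) = 0.056412.
d = 0.097400 + 0.056412 = 0.153812.
Under a molecular clock d = 2μt, so t = d/(2μ) = 0.153812 / (2 × 0.0088) = 8.74 Myr.

8.74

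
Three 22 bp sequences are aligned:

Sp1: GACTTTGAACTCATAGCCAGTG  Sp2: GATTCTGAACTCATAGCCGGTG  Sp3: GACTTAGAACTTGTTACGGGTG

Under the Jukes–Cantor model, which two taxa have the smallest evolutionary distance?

Sp1–Sp2: 3/22 differ, p = 0.136, d = 0.151.
Sp1–Sp3: 7/22 differ, p = 0.318, d = 0.414.
Sp2–Sp3: 8/22 differ, p = 0.364, d = 0.497.
The smallest distance is between Sp1 and Sp2.

Sp1 and Sp2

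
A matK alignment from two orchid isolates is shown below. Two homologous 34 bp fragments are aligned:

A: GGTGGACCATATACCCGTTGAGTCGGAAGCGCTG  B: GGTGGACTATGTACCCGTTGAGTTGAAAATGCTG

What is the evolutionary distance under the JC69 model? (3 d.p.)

The sequences differ at 6 of 34 sites (8, 11, 24, 26, 29, 30), so p = 6/34 ≈ 0.176471.
d = −(3/4) ln(1 − 4p/3) = −0.75 ln(1 − 0.235295) = −0.75 ln(0.764705)
  = −0.75 × (-0.268265) = 0.201199 substitutions/site.

0.201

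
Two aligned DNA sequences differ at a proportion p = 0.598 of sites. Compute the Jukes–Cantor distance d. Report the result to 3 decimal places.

d = −(3/4) ln(1 − 4p/3) = −0.75 ln(1 − 0.797333) = −0.75 ln(0.202667)
  = −0.75 × (-1.596191) = 1.197143 substitutions/site.

1.197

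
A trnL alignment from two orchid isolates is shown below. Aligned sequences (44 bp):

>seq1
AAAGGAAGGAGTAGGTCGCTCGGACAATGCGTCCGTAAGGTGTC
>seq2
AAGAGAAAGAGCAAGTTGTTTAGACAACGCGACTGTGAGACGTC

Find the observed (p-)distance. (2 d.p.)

0.34

The sequences differ at 15 of 44 positions.
p = 15/44 = 0.340909… ≈ 0.34 (to 2 d.p.).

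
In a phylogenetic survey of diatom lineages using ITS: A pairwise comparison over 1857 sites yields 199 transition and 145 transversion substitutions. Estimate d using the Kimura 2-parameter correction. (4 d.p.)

P = 199/1857 ≈ 0.107162 and Q = 145/1857 ≈ 0.078083.
Under the Kimura two-parameter model, d = −½ ln(1 − 2P − Q) − ¼ ln(1 − 2Q).
1 − 2P − Q = 0.707593, giving −½ ln(0.707593) = 0.172943.
1 − 2Q = 0.843834, giving −¼ ln(0.843834) = 0.042450.
d = 0.172943 + 0.042450 = 0.215393.

0.2154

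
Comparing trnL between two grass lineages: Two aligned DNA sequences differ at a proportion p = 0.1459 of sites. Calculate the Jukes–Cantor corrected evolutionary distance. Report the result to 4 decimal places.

0.1623

d = −(3/4) ln(1 − 4p/3) = −0.75 ln(1 − 0.194533) = −0.75 ln(0.805467)
  = −0.75 × (-0.216333) = 0.162250 substitutions/site.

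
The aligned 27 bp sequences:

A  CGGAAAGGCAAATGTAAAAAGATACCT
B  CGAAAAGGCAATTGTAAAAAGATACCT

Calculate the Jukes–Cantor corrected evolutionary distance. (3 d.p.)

0.078

The sequences differ at 2 of 27 sites (3, 12), so p = 2/27 ≈ 0.074074.
d = −(3/4) ln(1 − 4p/3) = −0.75 ln(1 − 0.098765) = −0.75 ln(0.901235)
  = −0.75 × (-0.103989) = 0.077992 substitutions/site.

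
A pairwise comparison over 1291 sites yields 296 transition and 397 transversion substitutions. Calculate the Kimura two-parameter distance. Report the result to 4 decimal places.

0.9650

P = 296/1291 ≈ 0.22928 and Q = 397/1291 ≈ 0.307514.
Under the Kimura two-parameter model, d = −½ ln(1 − 2P − Q) − ¼ ln(1 − 2Q).
1 − 2P − Q = 0.233926, giving −½ ln(0.233926) = 0.726375.
1 − 2Q = 0.384972, giving −¼ ln(0.384972) = 0.238646.
d = 0.726375 + 0.238646 = 0.965021.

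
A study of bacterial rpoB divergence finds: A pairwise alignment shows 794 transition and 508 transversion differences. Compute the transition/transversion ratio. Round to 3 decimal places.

1.563

R = 794/508 = 1.562992… ≈ 1.563 (to 3 d.p.).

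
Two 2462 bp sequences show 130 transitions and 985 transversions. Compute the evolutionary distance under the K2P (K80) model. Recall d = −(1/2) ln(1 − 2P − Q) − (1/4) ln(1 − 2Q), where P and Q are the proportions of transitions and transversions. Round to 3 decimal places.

0.755

P = 130/2462 ≈ 0.052803 and Q = 985/2462 ≈ 0.400081.
Under the Kimura two-parameter model, d = −½ ln(1 − 2P − Q) − ¼ ln(1 − 2Q).
1 − 2P − Q = 0.494313, giving −½ ln(0.494313) = 0.352293.
1 − 2Q = 0.199838, giving −¼ ln(0.199838) = 0.402562.
d = 0.352293 + 0.402562 = 0.754855.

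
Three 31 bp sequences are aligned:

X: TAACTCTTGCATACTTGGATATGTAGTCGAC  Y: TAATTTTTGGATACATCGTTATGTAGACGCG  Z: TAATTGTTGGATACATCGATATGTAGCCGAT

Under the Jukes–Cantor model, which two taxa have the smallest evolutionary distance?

Y and Z

X–Y: 9/31 differ, p = 0.290, d = 0.367.
X–Z: 7/31 differ, p = 0.226, d = 0.269.
Y–Z: 5/31 differ, p = 0.161, d = 0.182.
The smallest distance is between Y and Z.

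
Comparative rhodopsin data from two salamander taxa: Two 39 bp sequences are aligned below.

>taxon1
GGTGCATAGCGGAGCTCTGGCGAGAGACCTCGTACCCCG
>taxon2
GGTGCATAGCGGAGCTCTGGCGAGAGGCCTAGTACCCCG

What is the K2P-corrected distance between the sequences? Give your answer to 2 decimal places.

0.05

Of 39 sites, 1 differences are transitions and 1 are transversions, so P = 1/39 ≈ 0.025641 and Q = 1/39 ≈ 0.025641.
Under the Kimura two-parameter model, d = −½ ln(1 − 2P − Q) − ¼ ln(1 − 2Q).
1 − 2P − Q = 0.923077, giving −½ ln(0.923077) = 0.040021.
1 − 2Q = 0.948718, giving −¼ ln(0.948718) = 0.013161.
d = 0.040021 + 0.013161 = 0.053182.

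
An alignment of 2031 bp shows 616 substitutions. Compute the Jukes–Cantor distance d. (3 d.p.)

p = 616/2031 ≈ 0.303299.
d = −(3/4) ln(1 − 4p/3) = −0.75 ln(1 − 0.404399) = −0.75 ln(0.595601)
  = −0.75 × (-0.518184) = 0.388638 substitutions/site.

0.389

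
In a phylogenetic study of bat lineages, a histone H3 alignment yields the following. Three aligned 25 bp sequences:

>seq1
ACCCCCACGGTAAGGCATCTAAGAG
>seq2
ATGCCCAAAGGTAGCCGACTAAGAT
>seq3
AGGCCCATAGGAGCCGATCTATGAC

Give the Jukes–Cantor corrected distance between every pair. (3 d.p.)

d(seq1,seq2) = 0.572, d(seq1,seq3) = 0.663, d(seq2,seq3) = 0.572

seq1–seq2: 10/25 sites differ → p = 0.4, d = −0.75 ln(1 − 0.533333) = 0.571605 ≈ 0.572.
seq1–seq3: 11/25 sites differ → p = 0.44, d = −0.75 ln(1 − 0.586667) = 0.662626 ≈ 0.663.
seq2–seq3: 10/25 sites differ → p = 0.4, d = −0.75 ln(1 − 0.533333) = 0.571605 ≈ 0.572.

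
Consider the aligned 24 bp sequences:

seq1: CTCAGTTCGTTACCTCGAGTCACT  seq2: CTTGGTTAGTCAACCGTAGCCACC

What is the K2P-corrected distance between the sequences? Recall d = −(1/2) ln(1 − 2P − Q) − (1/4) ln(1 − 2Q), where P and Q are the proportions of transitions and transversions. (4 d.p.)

0.6507

Of 24 sites, 6 differences are transitions and 4 are transversions, so P = 6/24 = 0.25 and Q = 4/24 ≈ 0.166667.
Under the Kimura two-parameter model, d = −½ ln(1 − 2P − Q) − ¼ ln(1 − 2Q).
1 − 2P − Q = 0.333333, giving −½ ln(0.333333) = 0.549307.
1 − 2Q = 0.666666, giving −¼ ln(0.666666) = 0.101367.
d = 0.549307 + 0.101367 = 0.650674.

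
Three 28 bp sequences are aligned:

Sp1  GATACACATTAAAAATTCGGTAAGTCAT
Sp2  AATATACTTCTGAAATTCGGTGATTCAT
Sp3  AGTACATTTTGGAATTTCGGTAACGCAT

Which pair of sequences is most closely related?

Sp1–Sp2: 8/28 differ, p = 0.286, d = 0.360.
Sp1–Sp3: 9/28 differ, p = 0.321, d = 0.420.
Sp2–Sp3: 9/28 differ, p = 0.321, d = 0.420.
The smallest distance is between Sp1 and Sp2.

Sp1 and Sp2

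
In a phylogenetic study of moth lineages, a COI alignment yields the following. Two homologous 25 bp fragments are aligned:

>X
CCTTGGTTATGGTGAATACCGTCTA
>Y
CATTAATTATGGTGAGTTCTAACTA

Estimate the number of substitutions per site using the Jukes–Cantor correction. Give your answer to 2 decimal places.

The sequences differ at 8 of 25 sites (2, 5, 6, 16, 18, 20, 21, 22), so p = 8/25 = 0.32.
d = −(3/4) ln(1 − 4p/3) = −0.75 ln(1 − 0.426667) = −0.75 ln(0.573333)
  = −0.75 × (-0.556289) = 0.417217 substitutions/site.

0.42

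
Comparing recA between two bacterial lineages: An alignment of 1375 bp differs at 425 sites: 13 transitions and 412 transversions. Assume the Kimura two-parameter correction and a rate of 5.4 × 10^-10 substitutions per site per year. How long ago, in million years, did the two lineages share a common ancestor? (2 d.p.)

P = 13/1375 ≈ 0.009455 and Q = 412/1375 ≈ 0.299636.
Under the Kimura two-parameter model, d = −½ ln(1 − 2P − Q) − ¼ ln(1 − 2Q).
1 − 2P − Q = 0.681454, giving −½ ln(0.681454) = 0.191763.
1 − 2Q = 0.400728, giving −¼ ln(0.400728) = 0.228618.
d = 0.191763 + 0.228618 = 0.420381.
Under a molecular clock d = 2μt, so t = d/(2μ) = 0.420381 / (2 × 5.4 × 10^-10) = 389.24 million years.

389.24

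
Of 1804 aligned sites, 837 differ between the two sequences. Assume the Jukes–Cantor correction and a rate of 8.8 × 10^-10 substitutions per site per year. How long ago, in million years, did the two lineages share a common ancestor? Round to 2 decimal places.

p = 837/1804 ≈ 0.463969.
d = −(3/4) ln(1 − 4p/3) = −0.75 ln(1 − 0.618625) = −0.75 ln(0.381375)
  = −0.75 × (-0.963972) = 0.722979 substitutions/site.
Under a molecular clock d = 2μt, so t = d/(2μ) = 0.722979 / (2 × 8.8 × 10^-10) = 410.78 million years.

410.78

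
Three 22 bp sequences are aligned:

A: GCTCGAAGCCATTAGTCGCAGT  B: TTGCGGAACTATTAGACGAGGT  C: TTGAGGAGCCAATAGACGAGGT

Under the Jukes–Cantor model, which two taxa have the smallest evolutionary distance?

B and C

A–B: 9/22 differ, p = 0.409, d = 0.591.
A–C: 9/22 differ, p = 0.409, d = 0.591.
B–C: 4/22 differ, p = 0.182, d = 0.208.
The smallest distance is between B and C.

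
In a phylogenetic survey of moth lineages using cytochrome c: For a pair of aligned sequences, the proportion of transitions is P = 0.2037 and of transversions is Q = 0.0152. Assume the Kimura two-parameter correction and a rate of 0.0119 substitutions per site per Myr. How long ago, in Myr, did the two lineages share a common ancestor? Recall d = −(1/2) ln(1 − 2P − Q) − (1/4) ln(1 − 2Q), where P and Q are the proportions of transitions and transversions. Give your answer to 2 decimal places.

11.86

Under the Kimura two-parameter model, d = −½ ln(1 − 2P − Q) − ¼ ln(1 − 2Q).
1 − 2P − Q = 0.5774, giving −½ ln(0.5774) = 0.274610.
1 − 2Q = 0.9696, giving −¼ ln(0.9696) = 0.007718.
d = 0.274610 + 0.007718 = 0.282328.
Under a molecular clock d = 2μt, so t = d/(2μ) = 0.282328 / (2 × 0.0119) = 11.86 Myr.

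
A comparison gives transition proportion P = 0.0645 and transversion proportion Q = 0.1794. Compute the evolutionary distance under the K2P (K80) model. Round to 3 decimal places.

0.295

Under the Kimura two-parameter model, d = −½ ln(1 − 2P − Q) − ¼ ln(1 − 2Q).
1 − 2P − Q = 0.6916, giving −½ ln(0.6916) = 0.184374.
1 − 2Q = 0.6412, giving −¼ ln(0.6412) = 0.111103.
d = 0.184374 + 0.111103 = 0.295477.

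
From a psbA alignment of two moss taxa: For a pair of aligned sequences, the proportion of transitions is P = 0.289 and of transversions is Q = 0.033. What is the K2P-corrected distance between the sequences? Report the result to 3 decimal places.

0.489

Under the Kimura two-parameter model, d = −½ ln(1 − 2P − Q) − ¼ ln(1 − 2Q).
1 − 2P − Q = 0.389, giving −½ ln(0.389) = 0.472088.
1 − 2Q = 0.934, giving −¼ ln(0.934) = 0.017070.
d = 0.472088 + 0.017070 = 0.489158.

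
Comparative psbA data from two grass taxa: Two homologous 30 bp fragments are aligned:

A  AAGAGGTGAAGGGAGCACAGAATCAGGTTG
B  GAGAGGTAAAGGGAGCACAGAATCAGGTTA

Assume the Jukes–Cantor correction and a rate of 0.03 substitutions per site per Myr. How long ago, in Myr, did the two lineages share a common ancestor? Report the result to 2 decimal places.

1.79

The sequences differ at 3 of 30 sites (1, 8, 30), so p = 3/30 = 0.1.
d = −(3/4) ln(1 − 4p/3) = −0.75 ln(1 − 0.133333) = −0.75 ln(0.866667)
  = −0.75 × (-0.143100) = 0.107325 substitutions/site.
Under a molecular clock d = 2μt, so t = d/(2μ) = 0.107325 / (2 × 0.03) = 1.79 Myr.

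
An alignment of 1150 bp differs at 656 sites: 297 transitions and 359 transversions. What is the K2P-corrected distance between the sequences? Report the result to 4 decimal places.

P = 297/1150 ≈ 0.258261 and Q = 359/1150 ≈ 0.312174.
Under the Kimura two-parameter model, d = −½ ln(1 − 2P − Q) − ¼ ln(1 − 2Q).
1 − 2P − Q = 0.171304, giving −½ ln(0.171304) = 0.882158.
1 − 2Q = 0.375652, giving −¼ ln(0.375652) = 0.244773.
d = 0.882158 + 0.244773 = 1.126931.

1.1269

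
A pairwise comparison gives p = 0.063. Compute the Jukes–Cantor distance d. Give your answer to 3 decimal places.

d = −(3/4) ln(1 − 4p/3) = −0.75 ln(1 − 0.084) = −0.75 ln(0.916)
  = −0.75 × (-0.087739) = 0.065804 substitutions/site.

0.066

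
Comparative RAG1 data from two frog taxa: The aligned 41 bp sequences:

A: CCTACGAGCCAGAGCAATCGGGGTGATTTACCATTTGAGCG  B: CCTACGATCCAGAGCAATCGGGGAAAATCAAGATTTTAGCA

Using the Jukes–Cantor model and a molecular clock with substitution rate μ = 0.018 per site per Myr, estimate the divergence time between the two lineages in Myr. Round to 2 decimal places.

7.21

The sequences differ at 9 of 41 sites (8, 24, 25, 27, 29, 31, 32, 37, 41), so p = 9/41 ≈ 0.219512.
d = −(3/4) ln(1 − 4p/3) = −0.75 ln(1 − 0.292683) = −0.75 ln(0.707317)
  = −0.75 × (-0.346276) = 0.259707 substitutions/site.
Under a molecular clock d = 2μt, so t = d/(2μ) = 0.259707 / (2 × 0.018) = 7.21 Myr.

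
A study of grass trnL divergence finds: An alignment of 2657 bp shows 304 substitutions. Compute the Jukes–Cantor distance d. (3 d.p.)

0.124

p = 304/2657 ≈ 0.114415.
d = −(3/4) ln(1 − 4p/3) = −0.75 ln(1 − 0.152553) = −0.75 ln(0.847447)
  = −0.75 × (-0.165527) = 0.124145 substitutions/site.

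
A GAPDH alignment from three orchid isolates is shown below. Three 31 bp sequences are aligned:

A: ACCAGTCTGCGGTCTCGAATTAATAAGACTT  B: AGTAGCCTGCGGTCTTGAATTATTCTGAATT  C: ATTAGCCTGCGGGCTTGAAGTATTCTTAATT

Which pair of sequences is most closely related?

A–B: 8/31 differ, p = 0.258, d = 0.316.
A–C: 11/31 differ, p = 0.355, d = 0.481.
B–C: 4/31 differ, p = 0.129, d = 0.142.
The smallest distance is between B and C.

B and C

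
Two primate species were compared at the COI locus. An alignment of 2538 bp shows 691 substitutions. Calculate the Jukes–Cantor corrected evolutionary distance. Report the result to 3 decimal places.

p = 691/2538 ≈ 0.272262.
d = −(3/4) ln(1 − 4p/3) = −0.75 ln(1 − 0.363016) = −0.75 ln(0.636984)
  = −0.75 × (-0.451011) = 0.338258 substitutions/site.

0.338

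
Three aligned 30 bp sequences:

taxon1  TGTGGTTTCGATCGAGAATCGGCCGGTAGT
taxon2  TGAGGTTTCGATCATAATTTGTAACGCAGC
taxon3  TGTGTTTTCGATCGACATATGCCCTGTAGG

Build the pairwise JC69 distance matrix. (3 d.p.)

d(taxon1,taxon2) = 0.572, d(taxon1,taxon3) = 0.330, d(taxon2,taxon3) = 0.572

taxon1–taxon2: 12/30 sites differ → p = 0.4, d = −0.75 ln(1 − 0.533333) = 0.571605 ≈ 0.572.
taxon1–taxon3: 8/30 sites differ → p ≈ 0.266667, d = −0.75 ln(1 − 0.355556) = 0.329526 ≈ 0.330.
taxon2–taxon3: 12/30 sites differ → p = 0.4, d = −0.75 ln(1 − 0.533333) = 0.571605 ≈ 0.572.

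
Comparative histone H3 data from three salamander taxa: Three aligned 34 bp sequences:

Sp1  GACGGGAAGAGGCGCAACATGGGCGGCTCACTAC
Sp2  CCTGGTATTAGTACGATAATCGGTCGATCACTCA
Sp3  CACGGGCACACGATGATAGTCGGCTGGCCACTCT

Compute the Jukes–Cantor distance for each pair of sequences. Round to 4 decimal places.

Sp1–Sp2: 18/34 sites differ → p ≈ 0.529412, d = −0.75 ln(1 − 0.705883) = 0.917833 ≈ 0.9178.
Sp1–Sp3: 16/34 sites differ → p ≈ 0.470588, d = −0.75 ln(1 − 0.627451) = 0.740540 ≈ 0.7405.
Sp2–Sp3: 15/34 sites differ → p ≈ 0.441176, d = −0.75 ln(1 − 0.588235) = 0.665477 ≈ 0.6655.

d(Sp1,Sp2) = 0.9178, d(Sp1,Sp3) = 0.7405, d(Sp2,Sp3) = 0.6655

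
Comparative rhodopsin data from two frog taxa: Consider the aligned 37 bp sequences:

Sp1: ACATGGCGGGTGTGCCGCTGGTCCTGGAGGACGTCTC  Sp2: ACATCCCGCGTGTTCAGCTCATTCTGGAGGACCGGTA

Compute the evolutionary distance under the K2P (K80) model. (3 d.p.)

Of 37 sites, 2 differences are transitions and 10 are transversions, so P = 2/37 ≈ 0.054054 and Q = 10/37 ≈ 0.27027.
Under the Kimura two-parameter model, d = −½ ln(1 − 2P − Q) − ¼ ln(1 − 2Q).
1 − 2P − Q = 0.621622, giving −½ ln(0.621622) = 0.237712.
1 − 2Q = 0.45946, giving −¼ ln(0.45946) = 0.194426.
d = 0.237712 + 0.194426 = 0.432138.

0.432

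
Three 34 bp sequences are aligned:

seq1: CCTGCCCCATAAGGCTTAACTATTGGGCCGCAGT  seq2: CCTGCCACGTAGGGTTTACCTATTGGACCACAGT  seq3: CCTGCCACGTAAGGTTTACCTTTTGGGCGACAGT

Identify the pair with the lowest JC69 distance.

seq2 and seq3

seq1–seq2: 7/34 differ, p = 0.206, d = 0.241.
seq1–seq3: 7/34 differ, p = 0.206, d = 0.241.
seq2–seq3: 4/34 differ, p = 0.118, d = 0.128.
The smallest distance is between seq2 and seq3.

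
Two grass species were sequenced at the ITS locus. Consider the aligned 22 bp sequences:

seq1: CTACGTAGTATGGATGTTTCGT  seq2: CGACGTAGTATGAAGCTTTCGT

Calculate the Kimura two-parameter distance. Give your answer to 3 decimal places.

0.209

Of 22 sites, 1 differences are transitions and 3 are transversions, so P = 1/22 ≈ 0.045455 and Q = 3/22 ≈ 0.136364.
Under the Kimura two-parameter model, d = −½ ln(1 − 2P − Q) − ¼ ln(1 − 2Q).
1 − 2P − Q = 0.772726, giving −½ ln(0.772726) = 0.128915.
1 − 2Q = 0.727272, giving −¼ ln(0.727272) = 0.079614.
d = 0.128915 + 0.079614 = 0.208529.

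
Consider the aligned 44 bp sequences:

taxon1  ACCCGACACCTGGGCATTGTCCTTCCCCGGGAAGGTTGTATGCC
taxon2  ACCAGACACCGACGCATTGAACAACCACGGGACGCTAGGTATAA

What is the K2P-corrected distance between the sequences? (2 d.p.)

0.65

Of 44 sites, 1 differences are transitions and 17 are transversions, so P = 1/44 ≈ 0.022727 and Q = 17/44 ≈ 0.386364.
Under the Kimura two-parameter model, d = −½ ln(1 − 2P − Q) − ¼ ln(1 − 2Q).
1 − 2P − Q = 0.568182, giving −½ ln(0.568182) = 0.282657.
1 − 2Q = 0.227272, giving −¼ ln(0.227272) = 0.370402.
d = 0.282657 + 0.370402 = 0.653059.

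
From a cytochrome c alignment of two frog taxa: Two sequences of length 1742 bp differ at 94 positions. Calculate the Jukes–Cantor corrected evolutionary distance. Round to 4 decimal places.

0.0560

p = 94/1742 ≈ 0.053961.
d = −(3/4) ln(1 − 4p/3) = −0.75 ln(1 − 0.071948) = −0.75 ln(0.928052)
  = −0.75 × (-0.074668) = 0.056001 substitutions/site.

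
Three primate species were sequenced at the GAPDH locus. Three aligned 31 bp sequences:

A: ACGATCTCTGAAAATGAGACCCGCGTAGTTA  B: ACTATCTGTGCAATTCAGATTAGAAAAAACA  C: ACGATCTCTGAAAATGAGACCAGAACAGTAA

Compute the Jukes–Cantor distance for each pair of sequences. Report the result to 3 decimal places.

d(A,B) = 0.691, d(A,C) = 0.182, d(B,C) = 0.481

A–B: 14/31 sites differ → p ≈ 0.451613, d = −0.75 ln(1 − 0.602151) = 0.691262 ≈ 0.691.
A–C: 5/31 sites differ → p ≈ 0.16129, d = −0.75 ln(1 − 0.215053) = 0.181604 ≈ 0.182.
B–C: 11/31 sites differ → p ≈ 0.354839, d = −0.75 ln(1 − 0.473119) = 0.480585 ≈ 0.481.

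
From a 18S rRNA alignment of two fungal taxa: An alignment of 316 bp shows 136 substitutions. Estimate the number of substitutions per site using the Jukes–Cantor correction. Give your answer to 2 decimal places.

0.64

p = 136/316 ≈ 0.43038.
d = −(3/4) ln(1 − 4p/3) = −0.75 ln(1 − 0.57384) = −0.75 ln(0.42616)
  = −0.75 × (-0.852940) = 0.639705 substitutions/site.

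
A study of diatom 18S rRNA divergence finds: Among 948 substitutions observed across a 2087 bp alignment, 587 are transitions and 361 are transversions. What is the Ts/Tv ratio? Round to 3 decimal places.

R = 587/361 = 1.626038… ≈ 1.626 (to 3 d.p.).

1.626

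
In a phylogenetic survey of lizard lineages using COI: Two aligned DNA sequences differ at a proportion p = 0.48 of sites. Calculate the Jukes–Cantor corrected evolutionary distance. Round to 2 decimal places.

d = −(3/4) ln(1 − 4p/3) = −0.75 ln(1 − 0.64) = −0.75 ln(0.36)
  = −0.75 × (-1.021651) = 0.766238 substitutions/site.

0.77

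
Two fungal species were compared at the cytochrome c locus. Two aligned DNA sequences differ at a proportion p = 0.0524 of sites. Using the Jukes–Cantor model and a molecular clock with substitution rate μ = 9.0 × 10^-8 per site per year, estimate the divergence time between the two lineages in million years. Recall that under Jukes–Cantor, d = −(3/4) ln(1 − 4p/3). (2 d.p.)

0.30

d = −(3/4) ln(1 − 4p/3) = −0.75 ln(1 − 0.069867) = −0.75 ln(0.930133)
  = −0.75 × (-0.072428) = 0.054321 substitutions/site.
Under a molecular clock d = 2μt, so t = d/(2μ) = 0.054321 / (2 × 9.0 × 10^-8) = 0.30 million years.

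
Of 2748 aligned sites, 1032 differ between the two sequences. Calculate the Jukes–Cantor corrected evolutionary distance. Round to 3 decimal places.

p = 1032/2748 ≈ 0.375546.
d = −(3/4) ln(1 − 4p/3) = −0.75 ln(1 − 0.500728) = −0.75 ln(0.499272)
  = −0.75 × (-0.694604) = 0.520953 substitutions/site.

0.521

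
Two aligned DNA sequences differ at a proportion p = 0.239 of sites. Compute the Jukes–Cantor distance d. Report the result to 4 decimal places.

d = −(3/4) ln(1 − 4p/3) = −0.75 ln(1 − 0.318667) = −0.75 ln(0.681333)
  = −0.75 × (-0.383704) = 0.287778 substitutions/site.

0.2878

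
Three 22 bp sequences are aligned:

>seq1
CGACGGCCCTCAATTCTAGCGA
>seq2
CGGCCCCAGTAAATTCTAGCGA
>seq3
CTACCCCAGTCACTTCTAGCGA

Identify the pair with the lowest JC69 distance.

seq2 and seq3

seq1–seq2: 6/22 differ, p = 0.273, d = 0.339.
seq1–seq3: 6/22 differ, p = 0.273, d = 0.339.
seq2–seq3: 4/22 differ, p = 0.182, d = 0.208.
The smallest distance is between seq2 and seq3.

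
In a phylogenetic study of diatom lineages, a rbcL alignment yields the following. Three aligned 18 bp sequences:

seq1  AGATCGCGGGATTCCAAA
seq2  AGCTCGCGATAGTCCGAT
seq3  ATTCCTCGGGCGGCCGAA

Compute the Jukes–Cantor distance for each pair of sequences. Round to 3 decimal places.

seq1–seq2: 6/18 sites differ → p ≈ 0.333333, d = −0.75 ln(1 − 0.444444) = 0.440839 ≈ 0.441.
seq1–seq3: 8/18 sites differ → p ≈ 0.444444, d = −0.75 ln(1 − 0.592592) = 0.673455 ≈ 0.673.
seq2–seq3: 9/18 sites differ → p = 0.5, d = −0.75 ln(1 − 0.666667) = 0.823960 ≈ 0.824.

d(seq1,seq2) = 0.441, d(seq1,seq3) = 0.673, d(seq2,seq3) = 0.824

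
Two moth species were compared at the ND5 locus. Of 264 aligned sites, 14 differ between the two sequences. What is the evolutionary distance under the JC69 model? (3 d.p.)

p = 14/264 ≈ 0.05303.
d = −(3/4) ln(1 − 4p/3) = −0.75 ln(1 − 0.070707) = −0.75 ln(0.929293)
  = −0.75 × (-0.073331) = 0.054998 substitutions/site.

0.055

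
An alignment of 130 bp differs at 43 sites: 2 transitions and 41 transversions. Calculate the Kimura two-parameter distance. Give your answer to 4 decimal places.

P = 2/130 ≈ 0.015385 and Q = 41/130 ≈ 0.315385.
Under the Kimura two-parameter model, d = −½ ln(1 − 2P − Q) − ¼ ln(1 − 2Q).
1 − 2P − Q = 0.653845, giving −½ ln(0.653845) = 0.212442.
1 − 2Q = 0.36923, giving −¼ ln(0.36923) = 0.249084.
d = 0.212442 + 0.249084 = 0.461526.

0.4615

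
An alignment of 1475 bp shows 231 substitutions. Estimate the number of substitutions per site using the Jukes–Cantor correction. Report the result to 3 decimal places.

0.176

p = 231/1475 ≈ 0.15661.
d = −(3/4) ln(1 − 4p/3) = −0.75 ln(1 − 0.208813) = −0.75 ln(0.791187)
  = −0.75 × (-0.234221) = 0.175666 substitutions/site.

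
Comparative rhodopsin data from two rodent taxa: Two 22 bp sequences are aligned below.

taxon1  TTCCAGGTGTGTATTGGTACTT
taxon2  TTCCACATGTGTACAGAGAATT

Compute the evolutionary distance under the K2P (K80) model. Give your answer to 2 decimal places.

Of 22 sites, 3 differences are transitions and 4 are transversions, so P = 3/22 ≈ 0.136364 and Q = 4/22 ≈ 0.181818.
Under the Kimura two-parameter model, d = −½ ln(1 − 2P − Q) − ¼ ln(1 − 2Q).
1 − 2P − Q = 0.545454, giving −½ ln(0.545454) = 0.303068.
1 − 2Q = 0.636364, giving −¼ ln(0.636364) = 0.112996.
d = 0.303068 + 0.112996 = 0.416064.

0.42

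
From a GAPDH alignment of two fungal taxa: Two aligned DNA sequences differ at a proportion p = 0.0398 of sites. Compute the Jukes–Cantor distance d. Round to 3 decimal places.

d = −(3/4) ln(1 − 4p/3) = −0.75 ln(1 − 0.053067) = −0.75 ln(0.946933)
  = −0.75 × (-0.054527) = 0.040895 substitutions/site.

0.041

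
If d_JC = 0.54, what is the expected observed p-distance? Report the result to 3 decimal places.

p = (3/4)(1 − e^(−4d/3)) = 0.75 × (1 − e^(-0.72)) = 0.75 × (1 − 0.486752) = 0.384936.

0.385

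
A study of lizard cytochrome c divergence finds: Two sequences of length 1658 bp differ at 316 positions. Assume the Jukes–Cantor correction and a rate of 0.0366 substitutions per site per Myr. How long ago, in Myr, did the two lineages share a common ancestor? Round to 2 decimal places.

p = 316/1658 ≈ 0.190591.
d = −(3/4) ln(1 − 4p/3) = −0.75 ln(1 − 0.254121) = −0.75 ln(0.745879)
  = −0.75 × (-0.293192) = 0.219894 substitutions/site.
Under a molecular clock d = 2μt, so t = d/(2μ) = 0.219894 / (2 × 0.0366) = 3.00 Myr.

3.00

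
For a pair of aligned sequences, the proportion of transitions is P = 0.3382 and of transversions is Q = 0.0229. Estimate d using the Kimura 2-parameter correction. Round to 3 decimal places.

0.613

Under the Kimura two-parameter model, d = −½ ln(1 − 2P − Q) − ¼ ln(1 − 2Q).
1 − 2P − Q = 0.3007, giving −½ ln(0.3007) = 0.600821.
1 − 2Q = 0.9542, giving −¼ ln(0.9542) = 0.011720.
d = 0.600821 + 0.011720 = 0.612541.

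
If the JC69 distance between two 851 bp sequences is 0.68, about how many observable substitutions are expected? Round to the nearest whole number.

380

Invert JC69: p = (3/4)(1 − e^(−4d/3)) = 0.75 × (1 − e^(-0.906667)) = 0.75 × (1 − 0.403868) = 0.447099.
Expected differing sites = pL ≈ 0.447099 × 851 = 380.481249 ≈ 380.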